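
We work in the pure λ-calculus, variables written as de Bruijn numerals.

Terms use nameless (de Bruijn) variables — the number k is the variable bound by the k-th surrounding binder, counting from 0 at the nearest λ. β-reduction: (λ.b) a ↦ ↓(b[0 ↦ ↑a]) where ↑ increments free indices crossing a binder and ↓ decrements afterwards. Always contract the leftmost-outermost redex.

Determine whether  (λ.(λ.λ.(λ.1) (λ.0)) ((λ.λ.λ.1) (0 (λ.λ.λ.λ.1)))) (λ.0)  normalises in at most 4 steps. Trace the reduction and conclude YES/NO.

Answer: YES — reaches normal form λ.0 in 3 ≤ 4 steps

Working:
  start: (λ.(λ.λ.(λ.1) (λ.0)) ((λ.λ.λ.1) (0 (λ.λ.λ.λ.1)))) (λ.0)
  →1  (λ.λ.(λ.1) (λ.0)) ((λ.λ.λ.1) ((λ.0) (λ.λ.λ.λ.1)))
  →2  λ.(λ.1) (λ.0)
  →3  λ.0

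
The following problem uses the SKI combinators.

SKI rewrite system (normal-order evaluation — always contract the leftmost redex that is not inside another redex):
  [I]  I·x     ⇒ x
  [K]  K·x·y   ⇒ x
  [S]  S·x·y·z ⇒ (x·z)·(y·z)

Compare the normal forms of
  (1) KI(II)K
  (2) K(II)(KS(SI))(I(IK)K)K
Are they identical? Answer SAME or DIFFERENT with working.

Answer: SAME — A ⇓ K, B ⇓ K

Reduction:
Term A:
  start: KI(II)K
  →1  IK
  →2  K

Term B:
  start: K(II)(KS(SI))(I(IK)K)K
  →1  II(I(IK)K)K
  →2  I(I(IK)K)K
  →3  I(IK)KK
  →4  IKKK
  →5  KKK
  →6  K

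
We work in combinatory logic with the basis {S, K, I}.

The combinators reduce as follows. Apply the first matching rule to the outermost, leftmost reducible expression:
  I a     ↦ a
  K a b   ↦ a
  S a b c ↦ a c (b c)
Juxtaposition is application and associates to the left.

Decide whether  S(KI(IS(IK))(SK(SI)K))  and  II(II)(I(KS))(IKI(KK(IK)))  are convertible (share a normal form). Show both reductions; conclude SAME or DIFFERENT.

Term A:
  start: S(KI(IS(IK))(SK(SI)K))
  →1  S(I(SK(SI)K))
  →2  S(SK(SI)K)
  →3  S(KK(SIK))
  →4  SK

Term B:
  start: II(II)(I(KS))(IKI(KK(IK)))
  →1  I(II)(I(KS))(IKI(KK(IK)))
  →2  II(I(KS))(IKI(KK(IK)))
  →3  I(I(KS))(IKI(KK(IK)))
  →4  I(KS)(IKI(KK(IK)))
  →5  KS(IKI(KK(IK)))
  →6  S

Answer: DIFFERENT — A ⇓ SK, B ⇓ S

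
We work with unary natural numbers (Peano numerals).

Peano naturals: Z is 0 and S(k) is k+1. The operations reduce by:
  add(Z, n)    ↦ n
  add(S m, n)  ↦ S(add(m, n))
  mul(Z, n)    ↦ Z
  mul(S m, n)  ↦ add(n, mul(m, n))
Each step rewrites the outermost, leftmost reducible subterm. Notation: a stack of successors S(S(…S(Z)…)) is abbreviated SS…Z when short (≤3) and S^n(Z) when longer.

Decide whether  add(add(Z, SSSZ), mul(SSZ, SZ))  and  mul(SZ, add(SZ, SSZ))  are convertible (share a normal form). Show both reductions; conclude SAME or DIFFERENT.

Answer: DIFFERENT — A ⇓ S^5(Z), B ⇓ SSSZ

Derivation:
Term A:
  start: add(add(Z, SSSZ), mul(SSZ, SZ))
  step 1: add(SSSZ, mul(SSZ, SZ))
  step 2: S(add(SSZ, mul(SSZ, SZ)))
  step 3: S(S(add(SZ, mul(SSZ, SZ))))
  step 4: S(S(S(add(Z, mul(SSZ, SZ)))))
  step 5: S(S(S(mul(SSZ, SZ))))
  step 6: S(S(S(add(SZ, mul(SZ, SZ)))))
  step 7: S(S(S(S(add(Z, mul(SZ, SZ))))))
  step 8: S(S(S(S(mul(SZ, SZ)))))
  step 9: S(S(S(S(add(SZ, mul(Z, SZ))))))
  step 10: S(S(S(S(S(add(Z, mul(Z, SZ)))))))
  step 11: S(S(S(S(S(mul(Z, SZ))))))
  step 12: S^5(Z)

Term B:
  start: mul(SZ, add(SZ, SSZ))
  step 1: add(add(SZ, SSZ), mul(Z, add(SZ, SSZ)))
  step 2: add(S(add(Z, SSZ)), mul(Z, add(SZ, SSZ)))
  step 3: S(add(add(Z, SSZ), mul(Z, add(SZ, SSZ))))
  step 4: S(add(SSZ, mul(Z, add(SZ, SSZ))))
  step 5: S(S(add(SZ, mul(Z, add(SZ, SSZ)))))
  step 6: S(S(S(add(Z, mul(Z, add(SZ, SSZ))))))
  step 7: S(S(S(mul(Z, add(SZ, SSZ)))))
  step 8: SSSZ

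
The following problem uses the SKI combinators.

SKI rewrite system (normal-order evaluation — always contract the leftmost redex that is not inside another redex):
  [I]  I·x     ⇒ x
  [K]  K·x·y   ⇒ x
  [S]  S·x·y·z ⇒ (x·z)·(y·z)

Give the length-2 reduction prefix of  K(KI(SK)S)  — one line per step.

  start: K(KI(SK)S)
  →1  K(IS)
  →2  KS

Answer: after 2 steps: KS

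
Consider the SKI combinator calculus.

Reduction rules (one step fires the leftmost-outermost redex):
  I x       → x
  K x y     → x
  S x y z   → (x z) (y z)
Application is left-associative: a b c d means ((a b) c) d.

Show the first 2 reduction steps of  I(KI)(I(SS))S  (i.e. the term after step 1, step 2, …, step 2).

  start: I(KI)(I(SS))S
  step 1: KI(I(SS))S
  step 2: IS

Answer: after 2 steps: IS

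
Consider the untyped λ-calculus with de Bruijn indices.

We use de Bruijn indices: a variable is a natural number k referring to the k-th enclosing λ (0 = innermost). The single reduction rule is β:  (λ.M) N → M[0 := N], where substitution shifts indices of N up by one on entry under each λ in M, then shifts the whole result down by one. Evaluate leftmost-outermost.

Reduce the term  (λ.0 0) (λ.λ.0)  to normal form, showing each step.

Answer: normal form = λ.0  (in 2 steps)

Reduction:
  start: (λ.0 0) (λ.λ.0)
  [1] (λ.λ.0) (λ.λ.0)
  [2] λ.0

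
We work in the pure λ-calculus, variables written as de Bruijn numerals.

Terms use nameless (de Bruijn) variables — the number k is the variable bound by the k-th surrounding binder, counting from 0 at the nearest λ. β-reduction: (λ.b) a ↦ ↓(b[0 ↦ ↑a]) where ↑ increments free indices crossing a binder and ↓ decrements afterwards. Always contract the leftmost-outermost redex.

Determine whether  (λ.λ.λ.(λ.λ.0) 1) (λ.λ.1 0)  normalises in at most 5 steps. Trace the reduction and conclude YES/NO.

Answer: YES — reaches normal form λ.λ.λ.0 in 2 ≤ 5 steps

Working:
  start: (λ.λ.λ.(λ.λ.0) 1) (λ.λ.1 0)
  →1  λ.λ.(λ.λ.0) 1
  →2  λ.λ.λ.0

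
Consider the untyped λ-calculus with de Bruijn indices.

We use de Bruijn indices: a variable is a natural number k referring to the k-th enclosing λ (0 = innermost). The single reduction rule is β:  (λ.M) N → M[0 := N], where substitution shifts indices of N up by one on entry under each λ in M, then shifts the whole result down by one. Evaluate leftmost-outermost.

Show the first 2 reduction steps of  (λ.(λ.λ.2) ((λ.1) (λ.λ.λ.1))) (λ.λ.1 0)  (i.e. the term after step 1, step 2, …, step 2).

Answer: after 2 steps: λ.λ.λ.1 0

Derivation:
  start: (λ.(λ.λ.2) ((λ.1) (λ.λ.λ.1))) (λ.λ.1 0)
  →1  (λ.λ.λ.λ.1 0) ((λ.λ.λ.1 0) (λ.λ.λ.1))
  →2  λ.λ.λ.1 0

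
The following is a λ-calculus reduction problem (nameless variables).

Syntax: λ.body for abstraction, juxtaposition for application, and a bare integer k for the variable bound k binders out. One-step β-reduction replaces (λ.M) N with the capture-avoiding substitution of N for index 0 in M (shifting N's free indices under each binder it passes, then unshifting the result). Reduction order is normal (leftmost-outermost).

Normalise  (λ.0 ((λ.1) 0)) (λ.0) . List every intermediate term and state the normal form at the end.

Answer: normal form = λ.0  (in 3 steps)

Working:
  start: (λ.0 ((λ.1) 0)) (λ.0)
  step 1: (λ.0) ((λ.λ.0) (λ.0))
  step 2: (λ.λ.0) (λ.0)
  step 3: λ.0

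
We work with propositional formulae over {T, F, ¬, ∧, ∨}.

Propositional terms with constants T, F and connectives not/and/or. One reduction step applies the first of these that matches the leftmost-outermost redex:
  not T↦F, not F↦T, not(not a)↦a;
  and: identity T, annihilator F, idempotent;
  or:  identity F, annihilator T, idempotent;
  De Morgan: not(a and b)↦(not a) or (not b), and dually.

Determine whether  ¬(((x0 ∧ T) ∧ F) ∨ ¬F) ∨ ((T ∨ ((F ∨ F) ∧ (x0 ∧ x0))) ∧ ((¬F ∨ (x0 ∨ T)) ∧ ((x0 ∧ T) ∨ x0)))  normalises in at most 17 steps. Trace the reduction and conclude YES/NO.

Answer: YES — reaches normal form x0 in 17 ≤ 17 steps

Derivation:
  start: ¬(((x0 ∧ T) ∧ F) ∨ ¬F) ∨ ((T ∨ ((F ∨ F) ∧ (x0 ∧ x0))) ∧ ((¬F ∨ (x0 ∨ T)) ∧ ((x0 ∧ T) ∨ x0)))
  →1  (¬((x0 ∧ T) ∧ F) ∧ ¬¬F) ∨ ((T ∨ ((F ∨ F) ∧ (x0 ∧ x0))) ∧ ((¬F ∨ (x0 ∨ T)) ∧ ((x0 ∧ T) ∨ x0)))
  →2  ((¬(x0 ∧ T) ∨ ¬F) ∧ ¬¬F) ∨ ((T ∨ ((F ∨ F) ∧ (x0 ∧ x0))) ∧ ((¬F ∨ (x0 ∨ T)) ∧ ((x0 ∧ T) ∨ x0)))
  →3  (((¬x0 ∨ ¬T) ∨ ¬F) ∧ ¬¬F) ∨ ((T ∨ ((F ∨ F) ∧ (x0 ∧ x0))) ∧ ((¬F ∨ (x0 ∨ T)) ∧ ((x0 ∧ T) ∨ x0)))
  →4  (((¬x0 ∨ F) ∨ ¬F) ∧ ¬¬F) ∨ ((T ∨ ((F ∨ F) ∧ (x0 ∧ x0))) ∧ ((¬F ∨ (x0 ∨ T)) ∧ ((x0 ∧ T) ∨ x0)))
  →5  ((¬x0 ∨ ¬F) ∧ ¬¬F) ∨ ((T ∨ ((F ∨ F) ∧ (x0 ∧ x0))) ∧ ((¬F ∨ (x0 ∨ T)) ∧ ((x0 ∧ T) ∨ x0)))
  →6  ((¬x0 ∨ T) ∧ ¬¬F) ∨ ((T ∨ ((F ∨ F) ∧ (x0 ∧ x0))) ∧ ((¬F ∨ (x0 ∨ T)) ∧ ((x0 ∧ T) ∨ x0)))
  →7  (T ∧ ¬¬F) ∨ ((T ∨ ((F ∨ F) ∧ (x0 ∧ x0))) ∧ ((¬F ∨ (x0 ∨ T)) ∧ ((x0 ∧ T) ∨ x0)))
  →8  ¬¬F ∨ ((T ∨ ((F ∨ F) ∧ (x0 ∧ x0))) ∧ ((¬F ∨ (x0 ∨ T)) ∧ ((x0 ∧ T) ∨ x0)))
  →9  F ∨ ((T ∨ ((F ∨ F) ∧ (x0 ∧ x0))) ∧ ((¬F ∨ (x0 ∨ T)) ∧ ((x0 ∧ T) ∨ x0)))
  →10  (T ∨ ((F ∨ F) ∧ (x0 ∧ x0))) ∧ ((¬F ∨ (x0 ∨ T)) ∧ ((x0 ∧ T) ∨ x0))
  →11  T ∧ ((¬F ∨ (x0 ∨ T)) ∧ ((x0 ∧ T) ∨ x0))
  →12  (¬F ∨ (x0 ∨ T)) ∧ ((x0 ∧ T) ∨ x0)
  →13  (T ∨ (x0 ∨ T)) ∧ ((x0 ∧ T) ∨ x0)
  →14  T ∧ ((x0 ∧ T) ∨ x0)
  →15  (x0 ∧ T) ∨ x0
  →16  x0 ∨ x0
  →17  x0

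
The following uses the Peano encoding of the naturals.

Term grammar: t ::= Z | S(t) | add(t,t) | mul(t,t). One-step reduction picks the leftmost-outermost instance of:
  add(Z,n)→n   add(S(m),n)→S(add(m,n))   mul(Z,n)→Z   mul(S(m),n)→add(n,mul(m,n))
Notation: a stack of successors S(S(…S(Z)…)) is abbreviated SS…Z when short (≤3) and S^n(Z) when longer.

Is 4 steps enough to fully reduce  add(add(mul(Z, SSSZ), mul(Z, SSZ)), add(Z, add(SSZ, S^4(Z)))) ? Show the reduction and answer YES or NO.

  start: add(add(mul(Z, SSSZ), mul(Z, SSZ)), add(Z, add(SSZ, S^4(Z))))
  →1  add(add(Z, mul(Z, SSZ)), add(Z, add(SSZ, S^4(Z))))
  →2  add(mul(Z, SSZ), add(Z, add(SSZ, S^4(Z))))
  →3  add(Z, add(Z, add(SSZ, S^4(Z))))
  →4  add(Z, add(SSZ, S^4(Z)))

Answer: NO — after 4 steps the term is add(Z, add(SSZ, S^4(Z))), not yet normal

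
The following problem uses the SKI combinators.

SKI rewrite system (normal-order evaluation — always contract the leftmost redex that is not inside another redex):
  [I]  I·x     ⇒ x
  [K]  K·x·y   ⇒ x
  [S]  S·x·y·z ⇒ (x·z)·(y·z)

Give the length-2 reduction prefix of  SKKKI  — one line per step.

Answer: after 2 steps: KI

Derivation:
  start: SKKKI
  step 1: KK(KK)I
  step 2: KI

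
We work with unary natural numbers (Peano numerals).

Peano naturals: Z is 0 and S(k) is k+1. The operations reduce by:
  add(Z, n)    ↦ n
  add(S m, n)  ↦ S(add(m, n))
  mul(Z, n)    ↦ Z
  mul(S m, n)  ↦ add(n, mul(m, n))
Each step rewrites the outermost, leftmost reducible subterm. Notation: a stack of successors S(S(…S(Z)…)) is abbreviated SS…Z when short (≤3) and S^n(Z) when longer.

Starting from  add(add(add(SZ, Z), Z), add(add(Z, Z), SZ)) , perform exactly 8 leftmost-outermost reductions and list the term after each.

  start: add(add(add(SZ, Z), Z), add(add(Z, Z), SZ))
  step 1: add(add(S(add(Z, Z)), Z), add(add(Z, Z), SZ))
  step 2: add(S(add(add(Z, Z), Z)), add(add(Z, Z), SZ))
  step 3: S(add(add(add(Z, Z), Z), add(add(Z, Z), SZ)))
  step 4: S(add(add(Z, Z), add(add(Z, Z), SZ)))
  step 5: S(add(Z, add(add(Z, Z), SZ)))
  step 6: S(add(add(Z, Z), SZ))
  step 7: S(add(Z, SZ))
  step 8: SSZ

Answer: after 8 steps: SSZ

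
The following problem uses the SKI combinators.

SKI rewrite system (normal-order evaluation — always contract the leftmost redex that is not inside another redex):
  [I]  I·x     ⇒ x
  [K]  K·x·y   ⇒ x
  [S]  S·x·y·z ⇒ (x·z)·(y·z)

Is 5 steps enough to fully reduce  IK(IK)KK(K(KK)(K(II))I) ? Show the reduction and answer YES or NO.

  start: IK(IK)KK(K(KK)(K(II))I)
  step 1: K(IK)KK(K(KK)(K(II))I)
  step 2: IKK(K(KK)(K(II))I)
  step 3: KK(K(KK)(K(II))I)
  step 4: K

Answer: YES — reaches normal form K in 4 ≤ 5 steps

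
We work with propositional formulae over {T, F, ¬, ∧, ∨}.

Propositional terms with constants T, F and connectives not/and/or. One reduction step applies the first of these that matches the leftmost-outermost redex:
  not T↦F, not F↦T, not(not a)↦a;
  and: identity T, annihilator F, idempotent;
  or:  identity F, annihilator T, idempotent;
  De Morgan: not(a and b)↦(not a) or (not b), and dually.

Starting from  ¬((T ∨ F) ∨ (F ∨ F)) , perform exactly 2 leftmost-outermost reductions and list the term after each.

  start: ¬((T ∨ F) ∨ (F ∨ F))
  →1  ¬(T ∨ F) ∧ ¬(F ∨ F)
  →2  (¬T ∧ ¬F) ∧ ¬(F ∨ F)

Answer: after 2 steps: (¬T ∧ ¬F) ∧ ¬(F ∨ F)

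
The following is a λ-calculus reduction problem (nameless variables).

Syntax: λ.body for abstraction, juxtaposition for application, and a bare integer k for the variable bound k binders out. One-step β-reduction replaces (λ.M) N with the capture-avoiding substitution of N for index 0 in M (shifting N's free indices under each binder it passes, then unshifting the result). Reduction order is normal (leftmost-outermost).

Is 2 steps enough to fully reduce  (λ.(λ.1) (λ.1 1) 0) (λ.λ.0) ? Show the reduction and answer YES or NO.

  start: (λ.(λ.1) (λ.1 1) 0) (λ.λ.0)
  [1] (λ.λ.λ.0) (λ.(λ.λ.0) (λ.λ.0)) (λ.λ.0)
  [2] (λ.λ.0) (λ.λ.0)

Answer: NO — after 2 steps the term is (λ.λ.0) (λ.λ.0), not yet normal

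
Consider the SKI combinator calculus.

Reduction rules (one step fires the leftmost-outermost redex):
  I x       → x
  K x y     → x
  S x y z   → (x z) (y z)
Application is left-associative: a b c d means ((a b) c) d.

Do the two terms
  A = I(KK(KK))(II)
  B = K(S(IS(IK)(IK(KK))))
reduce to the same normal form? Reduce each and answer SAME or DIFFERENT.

Answer: DIFFERENT — A ⇓ KI, B ⇓ K(S(SK(K(KK))))

Derivation:
Term A:
  start: I(KK(KK))(II)
  [1] KK(KK)(II)
  [2] K(II)
  [3] KI

Term B:
  start: K(S(IS(IK)(IK(KK))))
  [1] K(S(S(IK)(IK(KK))))
  [2] K(S(SK(IK(KK))))
  [3] K(S(SK(K(KK))))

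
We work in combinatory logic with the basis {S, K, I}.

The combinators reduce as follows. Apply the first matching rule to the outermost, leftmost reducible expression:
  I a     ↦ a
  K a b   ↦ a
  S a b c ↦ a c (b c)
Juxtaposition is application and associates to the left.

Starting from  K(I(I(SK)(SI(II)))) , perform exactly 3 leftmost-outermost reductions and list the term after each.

Answer: after 3 steps: K(SK(SII))

Reduction:
  start: K(I(I(SK)(SI(II))))
  [1] K(I(SK)(SI(II)))
  [2] K(SK(SI(II)))
  [3] K(SK(SII))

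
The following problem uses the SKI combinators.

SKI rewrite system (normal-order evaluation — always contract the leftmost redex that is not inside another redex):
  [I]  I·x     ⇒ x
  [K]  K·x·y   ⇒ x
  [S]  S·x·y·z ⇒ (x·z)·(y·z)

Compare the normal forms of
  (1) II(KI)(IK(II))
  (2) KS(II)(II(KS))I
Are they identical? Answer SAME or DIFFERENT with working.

Answer: DIFFERENT — A ⇓ I, B ⇓ S(KS)I

Derivation:
Term A:
  start: II(KI)(IK(II))
  →1  I(KI)(IK(II))
  →2  KI(IK(II))
  →3  I

Term B:
  start: KS(II)(II(KS))I
  →1  S(II(KS))I
  →2  S(I(KS))I
  →3  S(KS)I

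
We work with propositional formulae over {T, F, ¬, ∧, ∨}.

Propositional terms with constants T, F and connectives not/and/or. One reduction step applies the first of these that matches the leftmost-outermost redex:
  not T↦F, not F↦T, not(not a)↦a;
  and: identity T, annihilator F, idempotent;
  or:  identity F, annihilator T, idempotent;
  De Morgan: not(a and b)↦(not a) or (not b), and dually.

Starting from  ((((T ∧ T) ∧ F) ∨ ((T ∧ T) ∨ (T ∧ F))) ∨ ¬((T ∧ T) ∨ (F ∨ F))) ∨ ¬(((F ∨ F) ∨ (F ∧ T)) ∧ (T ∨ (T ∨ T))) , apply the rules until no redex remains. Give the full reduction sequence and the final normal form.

Answer: normal form = T  (in 6 steps)

Derivation:
  start: ((((T ∧ T) ∧ F) ∨ ((T ∧ T) ∨ (T ∧ F))) ∨ ¬((T ∧ T) ∨ (F ∨ F))) ∨ ¬(((F ∨ F) ∨ (F ∧ T)) ∧ (T ∨ (T ∨ T)))
  step 1: ((F ∨ ((T ∧ T) ∨ (T ∧ F))) ∨ ¬((T ∧ T) ∨ (F ∨ F))) ∨ ¬(((F ∨ F) ∨ (F ∧ T)) ∧ (T ∨ (T ∨ T)))
  step 2: (((T ∧ T) ∨ (T ∧ F)) ∨ ¬((T ∧ T) ∨ (F ∨ F))) ∨ ¬(((F ∨ F) ∨ (F ∧ T)) ∧ (T ∨ (T ∨ T)))
  step 3: ((T ∨ (T ∧ F)) ∨ ¬((T ∧ T) ∨ (F ∨ F))) ∨ ¬(((F ∨ F) ∨ (F ∧ T)) ∧ (T ∨ (T ∨ T)))
  step 4: (T ∨ ¬((T ∧ T) ∨ (F ∨ F))) ∨ ¬(((F ∨ F) ∨ (F ∧ T)) ∧ (T ∨ (T ∨ T)))
  step 5: T ∨ ¬(((F ∨ F) ∨ (F ∧ T)) ∧ (T ∨ (T ∨ T)))
  step 6: T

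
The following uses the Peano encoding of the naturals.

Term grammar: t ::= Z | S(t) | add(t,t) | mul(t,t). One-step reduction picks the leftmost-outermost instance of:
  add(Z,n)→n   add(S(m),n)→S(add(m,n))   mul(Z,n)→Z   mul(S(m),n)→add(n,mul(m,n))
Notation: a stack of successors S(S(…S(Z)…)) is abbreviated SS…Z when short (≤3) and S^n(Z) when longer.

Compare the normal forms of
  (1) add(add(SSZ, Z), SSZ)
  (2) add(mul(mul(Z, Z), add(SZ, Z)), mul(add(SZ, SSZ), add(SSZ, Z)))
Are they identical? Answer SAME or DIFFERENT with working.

Answer: DIFFERENT — A ⇓ S^4(Z), B ⇓ S^6(Z)

Derivation:
Term A:
  start: add(add(SSZ, Z), SSZ)
  step 1: add(S(add(SZ, Z)), SSZ)
  step 2: S(add(add(SZ, Z), SSZ))
  step 3: S(add(S(add(Z, Z)), SSZ))
  step 4: S(S(add(add(Z, Z), SSZ)))
  step 5: S(S(add(Z, SSZ)))
  step 6: S^4(Z)

Term B:
  start: add(mul(mul(Z, Z), add(SZ, Z)), mul(add(SZ, SSZ), add(SSZ, Z)))
  step 1: add(mul(Z, add(SZ, Z)), mul(add(SZ, SSZ), add(SSZ, Z)))
  step 2: add(Z, mul(add(SZ, SSZ), add(SSZ, Z)))
  step 3: mul(add(SZ, SSZ), add(SSZ, Z))
  step 4: mul(S(add(Z, SSZ)), add(SSZ, Z))
  step 5: add(add(SSZ, Z), mul(add(Z, SSZ), add(SSZ, Z)))
  step 6: add(S(add(SZ, Z)), mul(add(Z, SSZ), add(SSZ, Z)))
  step 7: S(add(add(SZ, Z), mul(add(Z, SSZ), add(SSZ, Z))))
  step 8: S(add(S(add(Z, Z)), mul(add(Z, SSZ), add(SSZ, Z))))
  step 9: S(S(add(add(Z, Z), mul(add(Z, SSZ), add(SSZ, Z)))))
  step 10: S(S(add(Z, mul(add(Z, SSZ), add(SSZ, Z)))))
  step 11: S(S(mul(add(Z, SSZ), add(SSZ, Z))))
  step 12: S(S(mul(SSZ, add(SSZ, Z))))
  step 13: S(S(add(add(SSZ, Z), mul(SZ, add(SSZ, Z)))))
  step 14: S(S(add(S(add(SZ, Z)), mul(SZ, add(SSZ, Z)))))
  step 15: S(S(S(add(add(SZ, Z), mul(SZ, add(SSZ, Z))))))
  step 16: S(S(S(add(S(add(Z, Z)), mul(SZ, add(SSZ, Z))))))
  step 17: S(S(S(S(add(add(Z, Z), mul(SZ, add(SSZ, Z)))))))
  step 18: S(S(S(S(add(Z, mul(SZ, add(SSZ, Z)))))))
  step 19: S(S(S(S(mul(SZ, add(SSZ, Z))))))
  step 20: S(S(S(S(add(add(SSZ, Z), mul(Z, add(SSZ, Z)))))))
  step 21: S(S(S(S(add(S(add(SZ, Z)), mul(Z, add(SSZ, Z)))))))
  step 22: S(S(S(S(S(add(add(SZ, Z), mul(Z, add(SSZ, Z))))))))
  step 23: S(S(S(S(S(add(S(add(Z, Z)), mul(Z, add(SSZ, Z))))))))
  step 24: S(S(S(S(S(S(add(add(Z, Z), mul(Z, add(SSZ, Z)))))))))
  step 25: S(S(S(S(S(S(add(Z, mul(Z, add(SSZ, Z)))))))))
  step 26: S(S(S(S(S(S(mul(Z, add(SSZ, Z))))))))
  step 27: S^6(Z)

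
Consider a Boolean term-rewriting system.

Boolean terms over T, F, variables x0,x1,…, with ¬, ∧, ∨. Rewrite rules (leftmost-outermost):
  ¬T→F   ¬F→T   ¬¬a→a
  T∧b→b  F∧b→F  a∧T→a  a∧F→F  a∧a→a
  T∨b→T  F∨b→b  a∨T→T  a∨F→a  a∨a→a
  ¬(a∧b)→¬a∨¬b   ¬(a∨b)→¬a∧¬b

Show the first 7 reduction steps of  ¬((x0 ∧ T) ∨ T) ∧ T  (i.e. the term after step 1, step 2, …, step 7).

  start: ¬((x0 ∧ T) ∨ T) ∧ T
  [1] ¬((x0 ∧ T) ∨ T)
  [2] ¬(x0 ∧ T) ∧ ¬T
  [3] (¬x0 ∨ ¬T) ∧ ¬T
  [4] (¬x0 ∨ F) ∧ ¬T
  [5] ¬x0 ∧ ¬T
  [6] ¬x0 ∧ F
  [7] F

Answer: after 7 steps: F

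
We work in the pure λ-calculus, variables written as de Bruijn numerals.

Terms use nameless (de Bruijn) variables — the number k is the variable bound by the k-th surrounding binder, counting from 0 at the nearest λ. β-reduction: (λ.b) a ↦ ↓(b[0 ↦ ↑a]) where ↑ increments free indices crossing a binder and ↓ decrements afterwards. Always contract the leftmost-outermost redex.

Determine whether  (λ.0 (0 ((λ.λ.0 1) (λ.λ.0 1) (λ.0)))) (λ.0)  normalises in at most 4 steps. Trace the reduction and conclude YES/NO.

Answer: NO — after 4 steps the term is (λ.0 (λ.λ.0 1)) (λ.0), not yet normal

Derivation:
  start: (λ.0 (0 ((λ.λ.0 1) (λ.λ.0 1) (λ.0)))) (λ.0)
  →1  (λ.0) ((λ.0) ((λ.λ.0 1) (λ.λ.0 1) (λ.0)))
  →2  (λ.0) ((λ.λ.0 1) (λ.λ.0 1) (λ.0))
  →3  (λ.λ.0 1) (λ.λ.0 1) (λ.0)
  →4  (λ.0 (λ.λ.0 1)) (λ.0)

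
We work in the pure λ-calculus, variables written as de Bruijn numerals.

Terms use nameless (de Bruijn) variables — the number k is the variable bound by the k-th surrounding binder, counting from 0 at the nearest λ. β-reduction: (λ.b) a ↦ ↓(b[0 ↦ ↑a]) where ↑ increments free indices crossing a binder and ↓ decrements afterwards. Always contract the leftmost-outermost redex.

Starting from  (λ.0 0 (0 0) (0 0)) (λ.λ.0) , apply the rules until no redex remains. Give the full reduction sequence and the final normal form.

Answer: normal form = λ.0  (in 6 steps)

Reduction:
  start: (λ.0 0 (0 0) (0 0)) (λ.λ.0)
  step 1: (λ.λ.0) (λ.λ.0) ((λ.λ.0) (λ.λ.0)) ((λ.λ.0) (λ.λ.0))
  step 2: (λ.0) ((λ.λ.0) (λ.λ.0)) ((λ.λ.0) (λ.λ.0))
  step 3: (λ.λ.0) (λ.λ.0) ((λ.λ.0) (λ.λ.0))
  step 4: (λ.0) ((λ.λ.0) (λ.λ.0))
  step 5: (λ.λ.0) (λ.λ.0)
  step 6: λ.0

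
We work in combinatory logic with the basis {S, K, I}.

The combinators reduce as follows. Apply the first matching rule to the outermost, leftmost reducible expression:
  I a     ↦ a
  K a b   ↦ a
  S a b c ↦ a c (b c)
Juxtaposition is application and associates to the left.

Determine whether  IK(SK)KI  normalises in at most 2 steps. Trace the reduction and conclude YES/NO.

Answer: YES — reaches normal form SKI in 2 ≤ 2 steps

Reduction:
  start: IK(SK)KI
  →1  K(SK)KI
  →2  SKI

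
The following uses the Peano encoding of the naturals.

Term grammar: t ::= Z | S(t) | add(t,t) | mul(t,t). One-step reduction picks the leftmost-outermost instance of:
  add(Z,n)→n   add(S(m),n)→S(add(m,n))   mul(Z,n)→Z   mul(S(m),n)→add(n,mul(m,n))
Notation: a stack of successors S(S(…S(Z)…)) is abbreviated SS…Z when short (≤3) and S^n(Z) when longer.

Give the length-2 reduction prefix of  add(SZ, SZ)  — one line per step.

  start: add(SZ, SZ)
  →1  S(add(Z, SZ))
  →2  SSZ

Answer: after 2 steps: SSZ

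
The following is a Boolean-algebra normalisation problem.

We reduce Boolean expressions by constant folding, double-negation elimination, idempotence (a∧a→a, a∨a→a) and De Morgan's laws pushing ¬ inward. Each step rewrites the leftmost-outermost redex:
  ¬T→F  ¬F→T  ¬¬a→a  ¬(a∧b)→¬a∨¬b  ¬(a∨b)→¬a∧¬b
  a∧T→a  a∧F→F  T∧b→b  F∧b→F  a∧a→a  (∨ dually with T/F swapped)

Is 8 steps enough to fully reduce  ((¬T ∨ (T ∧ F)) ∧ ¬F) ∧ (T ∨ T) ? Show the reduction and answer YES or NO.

Answer: YES — reaches normal form F in 5 ≤ 8 steps

Derivation:
  start: ((¬T ∨ (T ∧ F)) ∧ ¬F) ∧ (T ∨ T)
  →1  ((F ∨ (T ∧ F)) ∧ ¬F) ∧ (T ∨ T)
  →2  ((T ∧ F) ∧ ¬F) ∧ (T ∨ T)
  →3  (F ∧ ¬F) ∧ (T ∨ T)
  →4  F ∧ (T ∨ T)
  →5  F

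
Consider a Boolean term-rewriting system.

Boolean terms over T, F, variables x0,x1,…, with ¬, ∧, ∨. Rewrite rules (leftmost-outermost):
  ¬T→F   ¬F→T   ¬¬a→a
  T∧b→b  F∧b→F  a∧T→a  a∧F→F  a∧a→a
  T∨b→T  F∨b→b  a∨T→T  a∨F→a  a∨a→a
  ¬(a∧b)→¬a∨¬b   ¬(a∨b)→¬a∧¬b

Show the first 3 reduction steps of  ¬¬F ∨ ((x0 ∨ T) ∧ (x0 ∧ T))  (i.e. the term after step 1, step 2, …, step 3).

  start: ¬¬F ∨ ((x0 ∨ T) ∧ (x0 ∧ T))
  →1  F ∨ ((x0 ∨ T) ∧ (x0 ∧ T))
  →2  (x0 ∨ T) ∧ (x0 ∧ T)
  →3  T ∧ (x0 ∧ T)

Answer: after 3 steps: T ∧ (x0 ∧ T)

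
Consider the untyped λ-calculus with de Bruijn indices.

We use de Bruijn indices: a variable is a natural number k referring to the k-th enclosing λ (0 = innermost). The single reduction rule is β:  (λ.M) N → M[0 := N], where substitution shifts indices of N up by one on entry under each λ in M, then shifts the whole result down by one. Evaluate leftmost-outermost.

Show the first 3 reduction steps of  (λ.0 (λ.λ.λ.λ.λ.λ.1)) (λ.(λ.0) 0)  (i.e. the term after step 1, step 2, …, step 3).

  start: (λ.0 (λ.λ.λ.λ.λ.λ.1)) (λ.(λ.0) 0)
  [1] (λ.(λ.0) 0) (λ.λ.λ.λ.λ.λ.1)
  [2] (λ.0) (λ.λ.λ.λ.λ.λ.1)
  [3] λ.λ.λ.λ.λ.λ.1

Answer: after 3 steps: λ.λ.λ.λ.λ.λ.1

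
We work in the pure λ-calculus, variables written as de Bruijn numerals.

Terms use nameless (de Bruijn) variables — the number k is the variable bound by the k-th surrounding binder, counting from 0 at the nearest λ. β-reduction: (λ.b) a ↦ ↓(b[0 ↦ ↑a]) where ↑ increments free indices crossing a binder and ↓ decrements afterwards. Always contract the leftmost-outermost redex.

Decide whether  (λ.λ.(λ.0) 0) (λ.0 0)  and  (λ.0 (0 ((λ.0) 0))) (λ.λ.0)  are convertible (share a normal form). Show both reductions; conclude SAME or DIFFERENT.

Term A:
  start: (λ.λ.(λ.0) 0) (λ.0 0)
  →1  λ.(λ.0) 0
  →2  λ.0

Term B:
  start: (λ.0 (0 ((λ.0) 0))) (λ.λ.0)
  →1  (λ.λ.0) ((λ.λ.0) ((λ.0) (λ.λ.0)))
  →2  λ.0

Answer: SAME — A ⇓ λ.0, B ⇓ λ.0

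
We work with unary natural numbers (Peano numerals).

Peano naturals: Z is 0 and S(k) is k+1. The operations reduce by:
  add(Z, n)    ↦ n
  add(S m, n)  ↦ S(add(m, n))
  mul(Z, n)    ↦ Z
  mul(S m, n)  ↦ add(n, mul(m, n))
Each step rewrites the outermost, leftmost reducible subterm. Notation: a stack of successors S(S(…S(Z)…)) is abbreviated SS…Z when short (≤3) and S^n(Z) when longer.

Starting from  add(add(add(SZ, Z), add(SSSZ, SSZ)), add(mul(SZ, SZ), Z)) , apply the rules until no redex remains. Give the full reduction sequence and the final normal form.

Answer: normal form = S^7(Z)  (in 21 steps)

Working:
  start: add(add(add(SZ, Z), add(SSSZ, SSZ)), add(mul(SZ, SZ), Z))
  →1  add(add(S(add(Z, Z)), add(SSSZ, SSZ)), add(mul(SZ, SZ), Z))
  →2  add(S(add(add(Z, Z), add(SSSZ, SSZ))), add(mul(SZ, SZ), Z))
  →3  S(add(add(add(Z, Z), add(SSSZ, SSZ)), add(mul(SZ, SZ), Z)))
  →4  S(add(add(Z, add(SSSZ, SSZ)), add(mul(SZ, SZ), Z)))
  →5  S(add(add(SSSZ, SSZ), add(mul(SZ, SZ), Z)))
  →6  S(add(S(add(SSZ, SSZ)), add(mul(SZ, SZ), Z)))
  →7  S(S(add(add(SSZ, SSZ), add(mul(SZ, SZ), Z))))
  →8  S(S(add(S(add(SZ, SSZ)), add(mul(SZ, SZ), Z))))
  →9  S(S(S(add(add(SZ, SSZ), add(mul(SZ, SZ), Z)))))
  →10  S(S(S(add(S(add(Z, SSZ)), add(mul(SZ, SZ), Z)))))
  →11  S(S(S(S(add(add(Z, SSZ), add(mul(SZ, SZ), Z))))))
  →12  S(S(S(S(add(SSZ, add(mul(SZ, SZ), Z))))))
  →13  S(S(S(S(S(add(SZ, add(mul(SZ, SZ), Z)))))))
  →14  S(S(S(S(S(S(add(Z, add(mul(SZ, SZ), Z))))))))
  →15  S(S(S(S(S(S(add(mul(SZ, SZ), Z)))))))
  →16  S(S(S(S(S(S(add(add(SZ, mul(Z, SZ)), Z)))))))
  →17  S(S(S(S(S(S(add(S(add(Z, mul(Z, SZ))), Z)))))))
  →18  S(S(S(S(S(S(S(add(add(Z, mul(Z, SZ)), Z))))))))
  →19  S(S(S(S(S(S(S(add(mul(Z, SZ), Z))))))))
  →20  S(S(S(S(S(S(S(add(Z, Z))))))))
  →21  S^7(Z)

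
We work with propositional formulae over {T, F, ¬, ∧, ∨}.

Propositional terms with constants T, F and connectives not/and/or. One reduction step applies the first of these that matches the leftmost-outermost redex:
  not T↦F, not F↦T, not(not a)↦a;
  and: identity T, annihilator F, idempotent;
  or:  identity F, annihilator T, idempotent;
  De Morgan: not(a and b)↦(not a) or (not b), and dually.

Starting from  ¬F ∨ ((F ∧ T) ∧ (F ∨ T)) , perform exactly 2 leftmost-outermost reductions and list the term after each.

Answer: after 2 steps: T

Derivation:
  start: ¬F ∨ ((F ∧ T) ∧ (F ∨ T))
  step 1: T ∨ ((F ∧ T) ∧ (F ∨ T))
  step 2: T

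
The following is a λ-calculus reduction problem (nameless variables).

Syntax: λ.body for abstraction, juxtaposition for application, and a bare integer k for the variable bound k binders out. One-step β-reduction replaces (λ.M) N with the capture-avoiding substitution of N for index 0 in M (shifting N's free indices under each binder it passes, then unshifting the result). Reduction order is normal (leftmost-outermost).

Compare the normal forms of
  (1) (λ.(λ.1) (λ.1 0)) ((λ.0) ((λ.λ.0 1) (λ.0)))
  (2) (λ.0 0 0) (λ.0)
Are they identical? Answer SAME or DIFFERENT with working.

Answer: DIFFERENT — A ⇓ λ.0 (λ.0), B ⇓ λ.0

Working:
Term A:
  start: (λ.(λ.1) (λ.1 0)) ((λ.0) ((λ.λ.0 1) (λ.0)))
  [1] (λ.(λ.0) ((λ.λ.0 1) (λ.0))) (λ.(λ.0) ((λ.λ.0 1) (λ.0)) 0)
  [2] (λ.0) ((λ.λ.0 1) (λ.0))
  [3] (λ.λ.0 1) (λ.0)
  [4] λ.0 (λ.0)

Term B:
  start: (λ.0 0 0) (λ.0)
  [1] (λ.0) (λ.0) (λ.0)
  [2] (λ.0) (λ.0)
  [3] λ.0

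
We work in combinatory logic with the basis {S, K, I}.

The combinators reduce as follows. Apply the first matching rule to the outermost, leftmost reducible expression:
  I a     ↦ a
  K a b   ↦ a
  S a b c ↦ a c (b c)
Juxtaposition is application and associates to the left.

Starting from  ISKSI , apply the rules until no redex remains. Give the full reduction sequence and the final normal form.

Answer: normal form = I  (in 3 steps)

Working:
  start: ISKSI
  [1] SKSI
  [2] KI(SI)
  [3] I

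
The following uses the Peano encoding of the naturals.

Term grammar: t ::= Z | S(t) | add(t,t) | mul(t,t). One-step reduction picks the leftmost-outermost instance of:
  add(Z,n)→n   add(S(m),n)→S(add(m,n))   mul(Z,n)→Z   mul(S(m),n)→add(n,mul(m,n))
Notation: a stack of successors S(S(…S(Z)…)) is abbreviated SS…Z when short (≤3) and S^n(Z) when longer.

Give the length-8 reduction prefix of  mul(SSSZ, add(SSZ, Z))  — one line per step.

  start: mul(SSSZ, add(SSZ, Z))
  →1  add(add(SSZ, Z), mul(SSZ, add(SSZ, Z)))
  →2  add(S(add(SZ, Z)), mul(SSZ, add(SSZ, Z)))
  →3  S(add(add(SZ, Z), mul(SSZ, add(SSZ, Z))))
  →4  S(add(S(add(Z, Z)), mul(SSZ, add(SSZ, Z))))
  →5  S(S(add(add(Z, Z), mul(SSZ, add(SSZ, Z)))))
  →6  S(S(add(Z, mul(SSZ, add(SSZ, Z)))))
  →7  S(S(mul(SSZ, add(SSZ, Z))))
  →8  S(S(add(add(SSZ, Z), mul(SZ, add(SSZ, Z)))))

Answer: after 8 steps: S(S(add(add(SSZ, Z), mul(SZ, add(SSZ, Z)))))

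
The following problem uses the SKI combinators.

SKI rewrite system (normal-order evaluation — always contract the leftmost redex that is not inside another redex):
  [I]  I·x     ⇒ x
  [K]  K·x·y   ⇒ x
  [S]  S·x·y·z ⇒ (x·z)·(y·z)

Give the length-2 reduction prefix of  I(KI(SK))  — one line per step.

Answer: after 2 steps: I

Reduction:
  start: I(KI(SK))
  [1] KI(SK)
  [2] I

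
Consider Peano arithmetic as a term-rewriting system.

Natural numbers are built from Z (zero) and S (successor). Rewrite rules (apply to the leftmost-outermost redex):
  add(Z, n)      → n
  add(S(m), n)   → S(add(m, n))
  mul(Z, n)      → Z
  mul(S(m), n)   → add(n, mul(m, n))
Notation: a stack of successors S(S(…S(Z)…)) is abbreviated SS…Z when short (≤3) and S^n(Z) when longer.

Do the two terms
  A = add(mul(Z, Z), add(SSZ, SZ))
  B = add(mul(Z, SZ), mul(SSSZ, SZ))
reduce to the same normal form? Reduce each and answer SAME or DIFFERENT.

Term A:
  start: add(mul(Z, Z), add(SSZ, SZ))
  step 1: add(Z, add(SSZ, SZ))
  step 2: add(SSZ, SZ)
  step 3: S(add(SZ, SZ))
  step 4: S(S(add(Z, SZ)))
  step 5: SSSZ

Term B:
  start: add(mul(Z, SZ), mul(SSSZ, SZ))
  step 1: add(Z, mul(SSSZ, SZ))
  step 2: mul(SSSZ, SZ)
  step 3: add(SZ, mul(SSZ, SZ))
  step 4: S(add(Z, mul(SSZ, SZ)))
  step 5: S(mul(SSZ, SZ))
  step 6: S(add(SZ, mul(SZ, SZ)))
  step 7: S(S(add(Z, mul(SZ, SZ))))
  step 8: S(S(mul(SZ, SZ)))
  step 9: S(S(add(SZ, mul(Z, SZ))))
  step 10: S(S(S(add(Z, mul(Z, SZ)))))
  step 11: S(S(S(mul(Z, SZ))))
  step 12: SSSZ

Answer: SAME — A ⇓ SSSZ, B ⇓ SSSZ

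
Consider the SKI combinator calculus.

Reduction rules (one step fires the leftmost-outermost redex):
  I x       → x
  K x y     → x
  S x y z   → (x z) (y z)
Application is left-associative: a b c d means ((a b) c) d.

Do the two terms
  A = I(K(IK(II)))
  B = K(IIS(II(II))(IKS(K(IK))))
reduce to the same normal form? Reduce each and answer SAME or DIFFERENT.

Term A:
  start: I(K(IK(II)))
  step 1: K(IK(II))
  step 2: K(K(II))
  step 3: K(KI)

Term B:
  start: K(IIS(II(II))(IKS(K(IK))))
  step 1: K(IS(II(II))(IKS(K(IK))))
  step 2: K(S(II(II))(IKS(K(IK))))
  step 3: K(S(I(II))(IKS(K(IK))))
  step 4: K(S(II)(IKS(K(IK))))
  step 5: K(SI(IKS(K(IK))))
  step 6: K(SI(KS(K(IK))))
  step 7: K(SIS)

Answer: DIFFERENT — A ⇓ K(KI), B ⇓ K(SIS)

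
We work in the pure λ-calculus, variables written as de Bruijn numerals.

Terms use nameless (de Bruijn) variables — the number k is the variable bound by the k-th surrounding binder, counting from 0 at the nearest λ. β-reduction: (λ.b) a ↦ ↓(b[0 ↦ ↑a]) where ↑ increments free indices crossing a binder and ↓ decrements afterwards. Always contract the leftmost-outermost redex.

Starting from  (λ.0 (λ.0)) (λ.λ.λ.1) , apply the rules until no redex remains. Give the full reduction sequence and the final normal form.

Answer: normal form = λ.λ.1  (in 2 steps)

Working:
  start: (λ.0 (λ.0)) (λ.λ.λ.1)
  step 1: (λ.λ.λ.1) (λ.0)
  step 2: λ.λ.1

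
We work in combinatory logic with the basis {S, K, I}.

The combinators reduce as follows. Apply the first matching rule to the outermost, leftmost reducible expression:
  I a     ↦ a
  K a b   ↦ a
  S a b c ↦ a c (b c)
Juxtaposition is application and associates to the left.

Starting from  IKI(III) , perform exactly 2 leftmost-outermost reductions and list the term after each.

Answer: after 2 steps: I

Derivation:
  start: IKI(III)
  →1  KI(III)
  →2  I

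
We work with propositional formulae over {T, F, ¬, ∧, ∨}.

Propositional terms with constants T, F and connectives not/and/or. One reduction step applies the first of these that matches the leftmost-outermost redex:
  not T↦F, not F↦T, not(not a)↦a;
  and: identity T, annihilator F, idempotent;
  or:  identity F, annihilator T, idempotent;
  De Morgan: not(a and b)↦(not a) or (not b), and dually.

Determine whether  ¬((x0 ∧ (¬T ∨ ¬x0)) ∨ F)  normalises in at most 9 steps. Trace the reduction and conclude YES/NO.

Answer: YES — reaches normal form ¬x0 ∨ x0 in 8 ≤ 9 steps

Derivation:
  start: ¬((x0 ∧ (¬T ∨ ¬x0)) ∨ F)
  →1  ¬(x0 ∧ (¬T ∨ ¬x0)) ∧ ¬F
  →2  (¬x0 ∨ ¬(¬T ∨ ¬x0)) ∧ ¬F
  →3  (¬x0 ∨ (¬¬T ∧ ¬¬x0)) ∧ ¬F
  →4  (¬x0 ∨ (T ∧ ¬¬x0)) ∧ ¬F
  →5  (¬x0 ∨ ¬¬x0) ∧ ¬F
  →6  (¬x0 ∨ x0) ∧ ¬F
  →7  (¬x0 ∨ x0) ∧ T
  →8  ¬x0 ∨ x0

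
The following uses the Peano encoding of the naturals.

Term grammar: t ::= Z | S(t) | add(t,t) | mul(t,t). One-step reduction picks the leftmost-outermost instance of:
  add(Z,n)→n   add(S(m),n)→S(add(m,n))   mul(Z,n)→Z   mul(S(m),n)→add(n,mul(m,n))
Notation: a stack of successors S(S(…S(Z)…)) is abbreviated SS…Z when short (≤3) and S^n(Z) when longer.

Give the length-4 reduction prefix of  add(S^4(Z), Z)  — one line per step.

Answer: after 4 steps: S(S(S(S(add(Z, Z)))))

Working:
  start: add(S^4(Z), Z)
  →1  S(add(SSSZ, Z))
  →2  S(S(add(SSZ, Z)))
  →3  S(S(S(add(SZ, Z))))
  →4  S(S(S(S(add(Z, Z)))))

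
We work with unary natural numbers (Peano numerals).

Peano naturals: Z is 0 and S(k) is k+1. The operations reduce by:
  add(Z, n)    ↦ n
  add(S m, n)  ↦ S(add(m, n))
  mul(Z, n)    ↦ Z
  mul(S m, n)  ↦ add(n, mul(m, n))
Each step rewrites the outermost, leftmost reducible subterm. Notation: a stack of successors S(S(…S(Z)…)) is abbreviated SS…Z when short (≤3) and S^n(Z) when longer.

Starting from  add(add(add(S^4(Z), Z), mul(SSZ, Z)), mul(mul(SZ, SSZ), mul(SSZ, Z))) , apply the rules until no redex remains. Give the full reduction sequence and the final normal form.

  start: add(add(add(S^4(Z), Z), mul(SSZ, Z)), mul(mul(SZ, SSZ), mul(SSZ, Z)))
  step 1: add(add(S(add(SSSZ, Z)), mul(SSZ, Z)), mul(mul(SZ, SSZ), mul(SSZ, Z)))
  step 2: add(S(add(add(SSSZ, Z), mul(SSZ, Z))), mul(mul(SZ, SSZ), mul(SSZ, Z)))
  step 3: S(add(add(add(SSSZ, Z), mul(SSZ, Z)), mul(mul(SZ, SSZ), mul(SSZ, Z))))
  step 4: S(add(add(S(add(SSZ, Z)), mul(SSZ, Z)), mul(mul(SZ, SSZ), mul(SSZ, Z))))
  step 5: S(add(S(add(add(SSZ, Z), mul(SSZ, Z))), mul(mul(SZ, SSZ), mul(SSZ, Z))))
  step 6: S(S(add(add(add(SSZ, Z), mul(SSZ, Z)), mul(mul(SZ, SSZ), mul(SSZ, Z)))))
  step 7: S(S(add(add(S(add(SZ, Z)), mul(SSZ, Z)), mul(mul(SZ, SSZ), mul(SSZ, Z)))))
  step 8: S(S(add(S(add(add(SZ, Z), mul(SSZ, Z))), mul(mul(SZ, SSZ), mul(SSZ, Z)))))
  step 9: S(S(S(add(add(add(SZ, Z), mul(SSZ, Z)), mul(mul(SZ, SSZ), mul(SSZ, Z))))))
  step 10: S(S(S(add(add(S(add(Z, Z)), mul(SSZ, Z)), mul(mul(SZ, SSZ), mul(SSZ, Z))))))
  step 11: S(S(S(add(S(add(add(Z, Z), mul(SSZ, Z))), mul(mul(SZ, SSZ), mul(SSZ, Z))))))
  step 12: S(S(S(S(add(add(add(Z, Z), mul(SSZ, Z)), mul(mul(SZ, SSZ), mul(SSZ, Z)))))))
  step 13: S(S(S(S(add(add(Z, mul(SSZ, Z)), mul(mul(SZ, SSZ), mul(SSZ, Z)))))))
  step 14: S(S(S(S(add(mul(SSZ, Z), mul(mul(SZ, SSZ), mul(SSZ, Z)))))))
  step 15: S(S(S(S(add(add(Z, mul(SZ, Z)), mul(mul(SZ, SSZ), mul(SSZ, Z)))))))
  step 16: S(S(S(S(add(mul(SZ, Z), mul(mul(SZ, SSZ), mul(SSZ, Z)))))))
  step 17: S(S(S(S(add(add(Z, mul(Z, Z)), mul(mul(SZ, SSZ), mul(SSZ, Z)))))))
  step 18: S(S(S(S(add(mul(Z, Z), mul(mul(SZ, SSZ), mul(SSZ, Z)))))))
  step 19: S(S(S(S(add(Z, mul(mul(SZ, SSZ), mul(SSZ, Z)))))))
  step 20: S(S(S(S(mul(mul(SZ, SSZ), mul(SSZ, Z))))))
  step 21: S(S(S(S(mul(add(SSZ, mul(Z, SSZ)), mul(SSZ, Z))))))
  step 22: S(S(S(S(mul(S(add(SZ, mul(Z, SSZ))), mul(SSZ, Z))))))
  step 23: S(S(S(S(add(mul(SSZ, Z), mul(add(SZ, mul(Z, SSZ)), mul(SSZ, Z)))))))
  step 24: S(S(S(S(add(add(Z, mul(SZ, Z)), mul(add(SZ, mul(Z, SSZ)), mul(SSZ, Z)))))))
  step 25: S(S(S(S(add(mul(SZ, Z), mul(add(SZ, mul(Z, SSZ)), mul(SSZ, Z)))))))
  step 26: S(S(S(S(add(add(Z, mul(Z, Z)), mul(add(SZ, mul(Z, SSZ)), mul(SSZ, Z)))))))
  step 27: S(S(S(S(add(mul(Z, Z), mul(add(SZ, mul(Z, SSZ)), mul(SSZ, Z)))))))
  step 28: S(S(S(S(add(Z, mul(add(SZ, mul(Z, SSZ)), mul(SSZ, Z)))))))
  step 29: S(S(S(S(mul(add(SZ, mul(Z, SSZ)), mul(SSZ, Z))))))
  step 30: S(S(S(S(mul(S(add(Z, mul(Z, SSZ))), mul(SSZ, Z))))))
  step 31: S(S(S(S(add(mul(SSZ, Z), mul(add(Z, mul(Z, SSZ)), mul(SSZ, Z)))))))
  step 32: S(S(S(S(add(add(Z, mul(SZ, Z)), mul(add(Z, mul(Z, SSZ)), mul(SSZ, Z)))))))
  step 33: S(S(S(S(add(mul(SZ, Z), mul(add(Z, mul(Z, SSZ)), mul(SSZ, Z)))))))
  step 34: S(S(S(S(add(add(Z, mul(Z, Z)), mul(add(Z, mul(Z, SSZ)), mul(SSZ, Z)))))))
  step 35: S(S(S(S(add(mul(Z, Z), mul(add(Z, mul(Z, SSZ)), mul(SSZ, Z)))))))
  step 36: S(S(S(S(add(Z, mul(add(Z, mul(Z, SSZ)), mul(SSZ, Z)))))))
  step 37: S(S(S(S(mul(add(Z, mul(Z, SSZ)), mul(SSZ, Z))))))
  step 38: S(S(S(S(mul(mul(Z, SSZ), mul(SSZ, Z))))))
  step 39: S(S(S(S(mul(Z, mul(SSZ, Z))))))
  step 40: S^4(Z)

Answer: normal form = S^4(Z)  (in 40 steps)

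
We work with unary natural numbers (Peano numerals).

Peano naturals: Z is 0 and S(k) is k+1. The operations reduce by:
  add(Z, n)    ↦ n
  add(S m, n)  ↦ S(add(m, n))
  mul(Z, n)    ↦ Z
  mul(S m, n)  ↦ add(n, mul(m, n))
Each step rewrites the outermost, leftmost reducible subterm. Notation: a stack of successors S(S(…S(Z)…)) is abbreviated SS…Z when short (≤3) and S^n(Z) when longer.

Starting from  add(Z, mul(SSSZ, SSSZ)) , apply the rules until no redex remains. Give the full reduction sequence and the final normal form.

  start: add(Z, mul(SSSZ, SSSZ))
  [1] mul(SSSZ, SSSZ)
  [2] add(SSSZ, mul(SSZ, SSSZ))
  [3] S(add(SSZ, mul(SSZ, SSSZ)))
  [4] S(S(add(SZ, mul(SSZ, SSSZ))))
  [5] S(S(S(add(Z, mul(SSZ, SSSZ)))))
  [6] S(S(S(mul(SSZ, SSSZ))))
  [7] S(S(S(add(SSSZ, mul(SZ, SSSZ)))))
  [8] S(S(S(S(add(SSZ, mul(SZ, SSSZ))))))
  [9] S(S(S(S(S(add(SZ, mul(SZ, SSSZ)))))))
  [10] S(S(S(S(S(S(add(Z, mul(SZ, SSSZ))))))))
  [11] S(S(S(S(S(S(mul(SZ, SSSZ)))))))
  [12] S(S(S(S(S(S(add(SSSZ, mul(Z, SSSZ))))))))
  [13] S(S(S(S(S(S(S(add(SSZ, mul(Z, SSSZ)))))))))
  [14] S(S(S(S(S(S(S(S(add(SZ, mul(Z, SSSZ))))))))))
  [15] S(S(S(S(S(S(S(S(S(add(Z, mul(Z, SSSZ)))))))))))
  [16] S(S(S(S(S(S(S(S(S(mul(Z, SSSZ))))))))))
  [17] S^9(Z)

Answer: normal form = S^9(Z)  (in 17 steps)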